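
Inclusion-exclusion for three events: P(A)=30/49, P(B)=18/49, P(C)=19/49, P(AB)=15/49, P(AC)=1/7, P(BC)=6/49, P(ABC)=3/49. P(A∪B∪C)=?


P(A∪B∪C) = P(A)+P(B)+P(C) - P(AB)-P(AC)-P(BC) + P(ABC)
= 30/49+18/49+19/49 - 15/49-1/7-6/49 + 3/49
= 6/7

6/7


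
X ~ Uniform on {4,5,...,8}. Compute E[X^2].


E[X^2] = (1/5) * sum(x^2 for x=4..8)
= 190/5 = 38

38


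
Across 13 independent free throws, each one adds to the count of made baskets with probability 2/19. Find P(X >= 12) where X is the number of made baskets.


P(X>=12) = P(X=12) + P(X=13)
= 905216/42052983462257059 + 8192/42052983462257059
= 913408/42052983462257059

913408/42052983462257059


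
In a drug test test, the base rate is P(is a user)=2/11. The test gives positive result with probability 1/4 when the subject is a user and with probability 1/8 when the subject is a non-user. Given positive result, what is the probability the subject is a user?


P(A) = P(A|B)P(B) + P(A|B')P(B') = 1/4*2/11 + 1/8*9/11 = 13/88
P(B|A) = P(A|B)P(B)/P(A) = (1/22)/(13/88) = 4/13

4/13


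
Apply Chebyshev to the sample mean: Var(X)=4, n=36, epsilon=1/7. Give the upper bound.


Var(Xbar) = Var(X)/n = 4/36
Chebyshev: P(|Xbar-mu| >= 1/7) <= Var(Xbar)/(1/7)^2 = (1/9)/(1/49) = 49/9
Bound exceeds 1, so trivial bound: 1

1


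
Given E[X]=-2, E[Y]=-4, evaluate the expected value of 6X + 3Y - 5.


E[6X + 3Y - 5] = 6*E[X] + 3*E[Y] - 5
= (6)*(-2) + (3)*(-4) + (-5)
= -12 - 12 - 5 = -29

-29


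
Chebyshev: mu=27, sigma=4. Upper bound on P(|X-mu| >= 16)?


k = 16/4 = 4
Chebyshev: P(|X-mu| >= k*sigma) <= 1/k^2 = 1/4^2 = 1/16

1/16


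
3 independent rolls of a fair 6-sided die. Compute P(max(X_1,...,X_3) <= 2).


P(max <= 2) = P(all X_i <= 2) = (P(X_1 <= 2))^3
= (2/6)^3 = (1/3)^3 = 1/27

1/27


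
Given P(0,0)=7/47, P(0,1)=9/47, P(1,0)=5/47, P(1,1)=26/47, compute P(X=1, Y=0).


Read from table: P(X=1, Y=0) = 5/47

5/47


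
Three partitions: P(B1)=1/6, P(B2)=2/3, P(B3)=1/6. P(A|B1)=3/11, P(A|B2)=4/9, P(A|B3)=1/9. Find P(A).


P(A) = P(A|B1)P(B1) + P(A|B2)P(B2) + P(A|B3)P(B3)
= 3/11*1/6 + 4/9*2/3 + 1/9*1/6
= 1/22 + 8/27 + 1/54 = 107/297

107/297


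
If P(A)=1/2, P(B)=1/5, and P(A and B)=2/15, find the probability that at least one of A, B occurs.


P(A∪B) = P(A) + P(B) - P(A∩B)
= 1/2 + 1/5 - 2/15 = 17/30

17/30


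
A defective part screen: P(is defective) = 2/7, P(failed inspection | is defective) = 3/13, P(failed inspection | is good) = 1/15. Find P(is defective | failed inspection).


P(A) = P(A|B)P(B) + P(A|B')P(B') = 3/13*2/7 + 1/15*5/7 = 31/273
P(B|A) = P(A|B)P(B)/P(A) = (6/91)/(31/273) = 18/31

18/31


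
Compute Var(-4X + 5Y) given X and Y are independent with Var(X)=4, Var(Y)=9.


Independence => Cov(X,Y)=0
Var(-4X + 5Y) = (-4)^2*Var(X) + 5^2*Var(Y)
= 16*4 + 25*9 = 289

289


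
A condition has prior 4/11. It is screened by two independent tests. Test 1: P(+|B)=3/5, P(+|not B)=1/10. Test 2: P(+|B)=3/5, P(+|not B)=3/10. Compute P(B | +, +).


After test 1: P(+) = 3/5*4/11 + 1/10*7/11 = 31/110
P(B|+) = (12/55)/(31/110) = 24/31
After test 2 (use post1 as new prior): P(+) = 3/5*24/31 + 3/10*7/31 = 33/62
P(B|+,+) = (72/155)/(33/62) = 48/55

48/55


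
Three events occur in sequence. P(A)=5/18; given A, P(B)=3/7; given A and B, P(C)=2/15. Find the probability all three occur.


P(A∩B∩C) = P(A) * P(B|A) * P(C|A∩B)
= 5/18 * 3/7 * 2/15
= 5/42 * 2/15 = 1/63

1/63


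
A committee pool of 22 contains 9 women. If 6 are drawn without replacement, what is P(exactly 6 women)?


P(X=6) = C(9,6)*C(13,0) / C(22,6)
= 84*1 / 74613
= 84/74613 = 4/3553

4/3553


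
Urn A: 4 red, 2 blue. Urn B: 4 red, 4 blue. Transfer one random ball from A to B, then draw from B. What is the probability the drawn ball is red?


P(transfer red) = 4/6 = 2/3; P(transfer blue) = 1/3
If red transferred: Urn II has 5 red of 9, so P(red|red moved) = 5/9
If blue transferred: Urn II has 4 red of 9, so P(red|blue moved) = 4/9
By total probability: P(red) = 2/3*5/9 + 1/3*4/9 = 14/27

14/27


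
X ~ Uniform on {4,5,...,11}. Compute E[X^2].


E[X^2] = (1/8) * sum(x^2 for x=4..11)
= 492/8 = 123/2

123/2


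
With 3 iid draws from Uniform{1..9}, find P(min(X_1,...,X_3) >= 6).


P(min >= 6) = P(all X_i >= 6) = (P(X_1 >= 6))^3
= (4/9)^3 = 64/729

64/729


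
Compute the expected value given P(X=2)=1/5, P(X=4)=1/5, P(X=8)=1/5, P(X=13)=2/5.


E[X] = sum(x * P(x))
= 2*1/5 + 4*1/5 + 8*1/5 + 13*2/5
= 8

8


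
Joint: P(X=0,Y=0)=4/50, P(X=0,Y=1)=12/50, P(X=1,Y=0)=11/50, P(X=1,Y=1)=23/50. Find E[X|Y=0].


P(Y=0) = 15/50
E[X|Y=0] = (0*4 + 1*11)/15 = 11/15

11/15


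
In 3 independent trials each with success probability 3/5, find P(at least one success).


P(at least one) = 1 - P(none)
P(none) = (1 - 3/5)^3 = (2/5)^3 = 8/125
P(at least one) = 1 - 8/125 = 117/125

117/125


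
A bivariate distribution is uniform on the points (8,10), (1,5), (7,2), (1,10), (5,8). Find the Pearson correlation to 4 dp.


Cov(X,Y) = -1.0000, Var(X) = 8.6400, Var(Y) = 9.6000
rho = Cov/(sqrt(VarX)*sqrt(VarY)) = -0.1098

-0.1098


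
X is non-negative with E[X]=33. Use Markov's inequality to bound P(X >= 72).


Markov: P(X >= a) <= E[X]/a
P(X >= 72) <= 33/72 = 11/24

11/24


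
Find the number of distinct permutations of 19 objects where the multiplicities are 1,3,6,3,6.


19! = 121645100408832000
Denominator: 1!=1 * 3!=6 * 6!=720 * 3!=6 * 6!=720
Coefficient = 121645100408832000 / 18662400 = 6518191680

6518191680


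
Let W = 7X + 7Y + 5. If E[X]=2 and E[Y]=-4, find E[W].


E[7X + 7Y + 5] = 7*E[X] + 7*E[Y] + 5
= (7)*(2) + (7)*(-4) + (5)
= 14 - 28 + 5 = -9

-9


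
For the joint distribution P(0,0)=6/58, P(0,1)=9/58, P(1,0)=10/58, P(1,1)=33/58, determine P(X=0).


P(X=0) = P(0,0)+P(0,1) = 6/58 + 9/58 = 15/58

15/58


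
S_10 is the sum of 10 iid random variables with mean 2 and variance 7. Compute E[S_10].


E[S_n] = n*E[X_1] = 10*2 = 20

20


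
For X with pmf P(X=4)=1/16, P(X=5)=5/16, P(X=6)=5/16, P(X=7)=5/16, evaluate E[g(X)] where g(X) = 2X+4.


E[2X+4] = sum(g(x)*P(x))
= 12*1/16 + 14*5/16 + 16*5/16 + 18*5/16
= 63/4

63/4


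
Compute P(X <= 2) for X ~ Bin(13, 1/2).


P(X<=2) = P(X=0) + P(X=1) + P(X=2)
= 1/8192 + 13/8192 + 39/4096
= 23/2048

23/2048


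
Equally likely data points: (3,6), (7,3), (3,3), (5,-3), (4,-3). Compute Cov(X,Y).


E[X]=22/5, E[Y]=6/5, E[XY]=21/5
Cov(X,Y) = E[XY] - E[X]E[Y] = 21/5 - 22/5*6/5 = -27/25

-27/25


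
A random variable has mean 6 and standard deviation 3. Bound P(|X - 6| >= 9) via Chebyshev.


k = 9/3 = 3
Chebyshev: P(|X-mu| >= k*sigma) <= 1/k^2 = 1/3^2 = 1/9

1/9


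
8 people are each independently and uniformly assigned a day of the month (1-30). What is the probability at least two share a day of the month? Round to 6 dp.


P(all different) = prod((30-i)/30 for i=0..7) = 0.359686
P(at least one match) = 1 - 0.359686 = 0.640314

0.640314


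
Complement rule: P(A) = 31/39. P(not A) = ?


P(A') = 1 - P(A) = 1 - 31/39 = 8/39

8/39


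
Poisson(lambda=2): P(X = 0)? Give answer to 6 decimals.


P(X=0) = e^(-2) * 2^0 / 0!
≈ 0.1353352832 * 1 / 1
≈ 0.135335

0.135335


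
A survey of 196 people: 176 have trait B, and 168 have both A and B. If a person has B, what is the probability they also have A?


P(A|B) = P(A∩B)/P(B) = (168/196)/(176/196) = 168/176 = 21/22

21/22


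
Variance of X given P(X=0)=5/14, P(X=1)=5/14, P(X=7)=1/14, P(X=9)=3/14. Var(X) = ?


E[X] = 39/14, E[X^2] = 297/14
Var(X) = E[X^2] - (E[X])^2 = 297/14 - (39/14)^2 = 2637/196

2637/196


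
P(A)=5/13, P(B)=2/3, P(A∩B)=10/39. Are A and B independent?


P(A)*P(B) = 5/13*2/3 = 10/39
P(A∩B) = 10/39, which equals P(A)P(B), so independent

Yes, A and B are independent


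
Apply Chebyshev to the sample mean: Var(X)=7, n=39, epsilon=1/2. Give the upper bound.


Var(Xbar) = Var(X)/n = 7/39
Chebyshev: P(|Xbar-mu| >= 1/2) <= Var(Xbar)/(1/2)^2 = (7/39)/(1/4) = 28/39

28/39


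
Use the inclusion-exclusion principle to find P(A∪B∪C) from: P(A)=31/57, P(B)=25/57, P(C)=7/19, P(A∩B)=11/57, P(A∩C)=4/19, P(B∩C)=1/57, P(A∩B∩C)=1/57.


P(A∪B∪C) = P(A)+P(B)+P(C) - P(AB)-P(AC)-P(BC) + P(ABC)
= 31/57+25/57+7/19 - 11/57-4/19-1/57 + 1/57
= 18/19

18/19


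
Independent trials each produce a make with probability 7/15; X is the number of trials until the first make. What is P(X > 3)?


P(X > 3) = P(first 3 trials all fail) = (1-p)^3 = (8/15)^3 = 512/3375

512/3375


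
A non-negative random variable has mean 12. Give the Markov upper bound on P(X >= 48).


Markov: P(X >= a) <= E[X]/a
P(X >= 48) <= 12/48 = 1/4

1/4


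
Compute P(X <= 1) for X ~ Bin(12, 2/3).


P(X<=1) = P(X=0) + P(X=1)
= 1/531441 + 8/177147
= 25/531441

25/531441


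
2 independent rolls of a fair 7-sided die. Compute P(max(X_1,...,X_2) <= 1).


P(max <= 1) = P(all X_i <= 1) = (P(X_1 <= 1))^2
= (1/7)^2 = 1/49

1/49


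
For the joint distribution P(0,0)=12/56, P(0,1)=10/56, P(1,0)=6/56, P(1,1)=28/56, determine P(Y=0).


P(Y=0) = P(0,0)+P(1,0) = 12/56 + 6/56 = 18/56 = 9/28

9/28


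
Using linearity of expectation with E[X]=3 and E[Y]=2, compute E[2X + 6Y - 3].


E[2X + 6Y - 3] = 2*E[X] + 6*E[Y] - 3
= (2)*(3) + (6)*(2) + (-3)
= 6 + 12 - 3 = 15

15


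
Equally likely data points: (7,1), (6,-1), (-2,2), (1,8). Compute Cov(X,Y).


E[X]=3, E[Y]=5/2, E[XY]=5/4
Cov(X,Y) = E[XY] - E[X]E[Y] = 5/4 - 3*5/2 = -25/4

-25/4


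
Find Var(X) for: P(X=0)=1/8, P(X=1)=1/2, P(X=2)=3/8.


E[X] = 5/4, E[X^2] = 2
Var(X) = E[X^2] - (E[X])^2 = 2 - (5/4)^2 = 7/16

7/16


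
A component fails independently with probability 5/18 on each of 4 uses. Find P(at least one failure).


P(at least one) = 1 - P(none)
P(none) = (1 - 5/18)^4 = (13/18)^4 = 28561/104976
P(at least one) = 1 - 28561/104976 = 76415/104976

76415/104976


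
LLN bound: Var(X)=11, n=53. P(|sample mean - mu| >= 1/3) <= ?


Var(Xbar) = Var(X)/n = 11/53
Chebyshev: P(|Xbar-mu| >= 1/3) <= Var(Xbar)/(1/3)^2 = (11/53)/(1/9) = 99/53
Bound exceeds 1, so trivial bound: 1

1


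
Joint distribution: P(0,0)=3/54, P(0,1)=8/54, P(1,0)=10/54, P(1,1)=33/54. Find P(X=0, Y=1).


Read from table: P(X=0, Y=1) = 8/54 = 4/27

4/27


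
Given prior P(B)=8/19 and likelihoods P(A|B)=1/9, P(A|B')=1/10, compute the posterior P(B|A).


P(A) = P(A|B)P(B) + P(A|B')P(B') = 1/9*8/19 + 1/10*11/19 = 179/1710
P(B|A) = P(A|B)P(B)/P(A) = (8/171)/(179/1710) = 80/179

80/179


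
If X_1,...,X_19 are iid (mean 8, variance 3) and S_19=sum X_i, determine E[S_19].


E[S_n] = n*E[X_1] = 19*8 = 152

152


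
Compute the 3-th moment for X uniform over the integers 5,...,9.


E[X^3] = (1/5) * sum(x^3 for x=5..9)
= 1925/5 = 385

385


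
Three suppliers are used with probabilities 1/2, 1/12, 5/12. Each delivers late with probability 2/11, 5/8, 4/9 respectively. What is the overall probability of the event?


P(A) = P(A|B1)P(B1) + P(A|B2)P(B2) + P(A|B3)P(B3)
= 2/11*1/2 + 5/8*1/12 + 4/9*5/12
= 1/11 + 5/96 + 5/27 = 3119/9504

3119/9504


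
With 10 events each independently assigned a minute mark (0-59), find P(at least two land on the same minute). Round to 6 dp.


P(all different) = prod((60-i)/60 for i=0..9) = 0.452468
P(at least one match) = 1 - 0.452468 = 0.547532

0.547532


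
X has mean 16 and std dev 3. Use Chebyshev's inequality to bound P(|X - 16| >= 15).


k = 15/3 = 5
Chebyshev: P(|X-mu| >= k*sigma) <= 1/k^2 = 1/5^2 = 1/25

1/25


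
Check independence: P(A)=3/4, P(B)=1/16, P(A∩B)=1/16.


P(A)*P(B) = 3/4*1/16 = 3/64
P(A∩B) = 1/16 != 3/64, so not independent

No, A and B are not independent


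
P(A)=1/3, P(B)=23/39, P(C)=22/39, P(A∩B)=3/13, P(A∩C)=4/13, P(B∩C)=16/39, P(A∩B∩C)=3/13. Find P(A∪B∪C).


P(A∪B∪C) = P(A)+P(B)+P(C) - P(AB)-P(AC)-P(BC) + P(ABC)
= 1/3+23/39+22/39 - 3/13-4/13-16/39 + 3/13
= 10/13

10/13


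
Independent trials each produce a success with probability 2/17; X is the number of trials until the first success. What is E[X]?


For geometric (trials until first success), E[X] = 1/p = 1/(2/17) = 17/2

17/2


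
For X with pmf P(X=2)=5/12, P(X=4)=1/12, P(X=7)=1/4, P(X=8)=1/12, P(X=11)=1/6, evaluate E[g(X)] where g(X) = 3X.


E[3X] = sum(g(x)*P(x))
= 6*5/12 + 12*1/12 + 21*1/4 + 24*1/12 + 33*1/6
= 65/4

65/4


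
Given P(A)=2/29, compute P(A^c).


P(A') = 1 - P(A) = 1 - 2/29 = 27/29

27/29


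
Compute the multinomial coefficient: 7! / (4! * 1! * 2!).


7! = 5040
Denominator: 4!=24 * 1!=1 * 2!=2
Coefficient = 5040 / 48 = 105

105


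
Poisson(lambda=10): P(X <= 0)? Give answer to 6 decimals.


P(X<=0) = e^(-10)*10^0/0!
≈ 0.0000453999
≈ 0.000045

0.000045


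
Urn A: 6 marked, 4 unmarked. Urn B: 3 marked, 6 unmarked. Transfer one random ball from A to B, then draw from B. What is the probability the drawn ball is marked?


P(transfer marked) = 6/10 = 3/5; P(transfer unmarked) = 2/5
If marked transferred: Urn II has 4 marked of 10, so P(marked|marked moved) = 2/5
If unmarked transferred: Urn II has 3 marked of 10, so P(marked|unmarked moved) = 3/10
By total probability: P(marked) = 3/5*2/5 + 2/5*3/10 = 9/25

9/25


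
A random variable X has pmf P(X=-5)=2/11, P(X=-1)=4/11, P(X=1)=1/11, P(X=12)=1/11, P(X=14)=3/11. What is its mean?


E[X] = sum(x * P(x))
= -5*2/11 - 1*4/11 + 1*1/11 + 12*1/11 + 14*3/11
= 41/11

41/11


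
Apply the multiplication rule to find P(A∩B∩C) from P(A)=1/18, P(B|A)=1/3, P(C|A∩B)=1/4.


P(A∩B∩C) = P(A) * P(B|A) * P(C|A∩B)
= 1/18 * 1/3 * 1/4
= 1/54 * 1/4 = 1/216

1/216


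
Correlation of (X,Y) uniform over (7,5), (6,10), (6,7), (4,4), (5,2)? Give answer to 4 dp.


Cov(X,Y) = 1.2400, Var(X) = 1.0400, Var(Y) = 7.4400
rho = Cov/(sqrt(VarX)*sqrt(VarY)) = 0.4458

0.4458


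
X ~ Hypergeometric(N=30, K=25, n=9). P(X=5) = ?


P(X=5) = C(25,5)*C(5,4) / C(30,9)
= 53130*5 / 14307150
= 265650/14307150 = 7/377

7/377


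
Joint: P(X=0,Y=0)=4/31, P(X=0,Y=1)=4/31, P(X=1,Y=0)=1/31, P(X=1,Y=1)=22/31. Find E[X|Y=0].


P(Y=0) = 5/31
E[X|Y=0] = (0*4 + 1*1)/5 = 1/5

1/5


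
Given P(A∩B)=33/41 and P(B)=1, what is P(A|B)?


P(A|B) = P(A∩B)/P(B) = (99/123)/(123/123) = 99/123 = 33/41

33/41


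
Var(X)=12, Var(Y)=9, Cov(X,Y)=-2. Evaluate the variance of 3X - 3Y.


Var(3X - 3Y) = 3^2*Var(X) + (-3)^2*Var(Y) + 2*3*(-3)*Cov(X,Y)
= 9*12 + 9*9 - 18*(-2)
= 108 + 81 + 36 = 225

225


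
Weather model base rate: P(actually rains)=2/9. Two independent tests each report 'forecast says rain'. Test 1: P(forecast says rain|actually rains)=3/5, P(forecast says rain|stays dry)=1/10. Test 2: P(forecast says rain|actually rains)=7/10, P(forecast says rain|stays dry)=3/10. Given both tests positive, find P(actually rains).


After test 1: P(+) = 3/5*2/9 + 1/10*7/9 = 19/90
P(B|+) = (2/15)/(19/90) = 12/19
After test 2 (use post1 as new prior): P(+) = 7/10*12/19 + 3/10*7/19 = 21/38
P(B|+,+) = (42/95)/(21/38) = 4/5

4/5


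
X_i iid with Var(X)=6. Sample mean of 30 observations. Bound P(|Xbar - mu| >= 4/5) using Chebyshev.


Var(Xbar) = Var(X)/n = 6/30
Chebyshev: P(|Xbar-mu| >= 4/5) <= Var(Xbar)/(4/5)^2 = (1/5)/(16/25) = 5/16

5/16


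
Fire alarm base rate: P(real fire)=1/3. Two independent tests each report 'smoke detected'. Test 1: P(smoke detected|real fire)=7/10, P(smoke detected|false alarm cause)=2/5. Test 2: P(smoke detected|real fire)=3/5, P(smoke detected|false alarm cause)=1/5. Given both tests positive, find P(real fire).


After test 1: P(+) = 7/10*1/3 + 2/5*2/3 = 1/2
P(B|+) = (7/30)/(1/2) = 7/15
After test 2 (use post1 as new prior): P(+) = 3/5*7/15 + 1/5*8/15 = 29/75
P(B|+,+) = (7/25)/(29/75) = 21/29

21/29


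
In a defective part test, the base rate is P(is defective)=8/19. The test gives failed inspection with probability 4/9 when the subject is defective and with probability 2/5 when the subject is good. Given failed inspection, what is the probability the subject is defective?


P(A) = P(A|B)P(B) + P(A|B')P(B') = 4/9*8/19 + 2/5*11/19 = 358/855
P(B|A) = P(A|B)P(B)/P(A) = (32/171)/(358/855) = 80/179

80/179


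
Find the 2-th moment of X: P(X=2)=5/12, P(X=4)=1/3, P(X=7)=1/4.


E[X^2] = sum(x^2 * P(x))
= 4*5/12 + 16*1/3 + 49*1/4
= 77/4

77/4


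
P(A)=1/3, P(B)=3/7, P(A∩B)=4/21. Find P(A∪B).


P(A∪B) = P(A) + P(B) - P(A∩B)
= 1/3 + 3/7 - 4/21 = 4/7

4/7


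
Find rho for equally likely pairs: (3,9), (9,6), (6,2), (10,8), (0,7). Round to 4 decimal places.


Cov(X,Y) = -1.2400, Var(X) = 13.8400, Var(Y) = 5.8400
rho = Cov/(sqrt(VarX)*sqrt(VarY)) = -0.1379

-0.1379


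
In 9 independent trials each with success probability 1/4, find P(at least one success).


P(at least one) = 1 - P(none)
P(none) = (1 - 1/4)^9 = (3/4)^9 = 19683/262144
P(at least one) = 1 - 19683/262144 = 242461/262144

242461/262144


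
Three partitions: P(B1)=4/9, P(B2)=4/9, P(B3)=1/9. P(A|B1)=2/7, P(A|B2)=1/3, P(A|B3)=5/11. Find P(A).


P(A) = P(A|B1)P(B1) + P(A|B2)P(B2) + P(A|B3)P(B3)
= 2/7*4/9 + 1/3*4/9 + 5/11*1/9
= 8/63 + 4/27 + 5/99 = 677/2079

677/2079


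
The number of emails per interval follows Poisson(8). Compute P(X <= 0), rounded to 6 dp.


P(X<=0) = e^(-8)*8^0/0!
≈ 0.0003354626
≈ 0.000335

0.000335


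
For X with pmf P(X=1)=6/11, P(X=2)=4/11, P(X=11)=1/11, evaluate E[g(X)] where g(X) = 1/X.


E[1/X] = sum(g(x)*P(x))
= 1*6/11 + 1/2*4/11 + 1/11*1/11
= 89/121

89/121


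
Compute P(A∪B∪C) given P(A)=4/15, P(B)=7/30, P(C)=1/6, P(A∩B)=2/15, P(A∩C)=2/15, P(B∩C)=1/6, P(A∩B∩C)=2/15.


P(A∪B∪C) = P(A)+P(B)+P(C) - P(AB)-P(AC)-P(BC) + P(ABC)
= 4/15+7/30+1/6 - 2/15-2/15-1/6 + 2/15
= 11/30

11/30


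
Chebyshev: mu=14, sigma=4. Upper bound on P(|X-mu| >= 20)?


k = 20/4 = 5
Chebyshev: P(|X-mu| >= k*sigma) <= 1/k^2 = 1/5^2 = 1/25

1/25


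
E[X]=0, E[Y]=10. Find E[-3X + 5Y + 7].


E[-3X + 5Y + 7] = -3*E[X] + 5*E[Y] + 7
= (-3)*(0) + (5)*(10) + (7)
= 0 + 50 + 7 = 57

57


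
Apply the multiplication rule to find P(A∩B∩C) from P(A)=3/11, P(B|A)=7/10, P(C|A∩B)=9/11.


P(A∩B∩C) = P(A) * P(B|A) * P(C|A∩B)
= 3/11 * 7/10 * 9/11
= 21/110 * 9/11 = 189/1210

189/1210


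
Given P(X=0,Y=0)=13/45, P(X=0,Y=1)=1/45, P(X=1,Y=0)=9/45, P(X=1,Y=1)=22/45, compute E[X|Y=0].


P(Y=0) = 22/45
E[X|Y=0] = (0*13 + 1*9)/22 = 9/22

9/22


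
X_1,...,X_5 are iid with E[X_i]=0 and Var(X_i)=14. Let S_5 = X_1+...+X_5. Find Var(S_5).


By independence, Var(S_n) = n*Var(X_1) = 5*14 = 70

70


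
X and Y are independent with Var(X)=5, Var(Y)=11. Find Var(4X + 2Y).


Independence => Cov(X,Y)=0
Var(4X + 2Y) = 4^2*Var(X) + 2^2*Var(Y)
= 16*5 + 4*11 = 124

124


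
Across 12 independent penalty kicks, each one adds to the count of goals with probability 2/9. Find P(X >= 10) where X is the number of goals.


P(X>=10) = P(X=10) + P(X=11) + P(X=12)
= 1103872/94143178827 + 57344/94143178827 + 4096/282429536481
= 3487744/282429536481

3487744/282429536481


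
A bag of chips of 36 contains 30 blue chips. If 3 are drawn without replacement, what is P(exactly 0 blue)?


P(X=0) = C(30,0)*C(6,3) / C(36,3)
= 1*20 / 7140
= 20/7140 = 1/357

1/357


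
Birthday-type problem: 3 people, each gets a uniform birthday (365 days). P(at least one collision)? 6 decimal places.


P(all different) = prod((365-i)/365 for i=0..2) = 0.991796
P(at least one match) = 1 - 0.991796 = 0.008204

0.008204


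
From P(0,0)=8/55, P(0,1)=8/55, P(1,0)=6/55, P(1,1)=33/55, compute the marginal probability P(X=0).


P(X=0) = P(0,0)+P(0,1) = 8/55 + 8/55 = 16/55

16/55


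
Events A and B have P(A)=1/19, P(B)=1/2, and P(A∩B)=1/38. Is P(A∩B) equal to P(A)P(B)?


P(A)*P(B) = 1/19*1/2 = 1/38
P(A∩B) = 1/38, which equals P(A)P(B), so independent

Yes, A and B are independent


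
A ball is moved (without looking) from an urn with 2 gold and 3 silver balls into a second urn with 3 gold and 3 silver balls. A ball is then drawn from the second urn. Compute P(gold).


P(transfer gold) = 2/5; P(transfer silver) = 3/5
If gold transferred: Urn II has 4 gold of 7, so P(gold|gold moved) = 4/7
If silver transferred: Urn II has 3 gold of 7, so P(gold|silver moved) = 3/7
By total probability: P(gold) = 2/5*4/7 + 3/5*3/7 = 17/35

17/35


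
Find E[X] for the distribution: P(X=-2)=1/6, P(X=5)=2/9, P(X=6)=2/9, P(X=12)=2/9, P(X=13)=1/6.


E[X] = sum(x * P(x))
= -2*1/6 + 5*2/9 + 6*2/9 + 12*2/9 + 13*1/6
= 125/18

125/18


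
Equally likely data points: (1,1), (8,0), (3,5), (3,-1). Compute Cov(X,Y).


E[X]=15/4, E[Y]=5/4, E[XY]=13/4
Cov(X,Y) = E[XY] - E[X]E[Y] = 13/4 - 15/4*5/4 = -23/16

-23/16


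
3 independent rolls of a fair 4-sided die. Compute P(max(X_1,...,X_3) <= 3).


P(max <= 3) = P(all X_i <= 3) = (P(X_1 <= 3))^3
= (3/4)^3 = 27/64

27/64


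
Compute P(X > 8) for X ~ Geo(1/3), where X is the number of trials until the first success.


P(X > 8) = P(first 8 trials all fail) = (1-p)^8 = (2/3)^8 = 256/6561

256/6561


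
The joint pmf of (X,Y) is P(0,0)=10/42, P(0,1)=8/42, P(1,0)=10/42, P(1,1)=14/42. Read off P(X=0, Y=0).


Read from table: P(X=0, Y=0) = 10/42 = 5/21

5/21


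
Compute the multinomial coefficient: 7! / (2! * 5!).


7! = 5040
Denominator: 2!=2 * 5!=120
Coefficient = 5040 / 240 = 21

21


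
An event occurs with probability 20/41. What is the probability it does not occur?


P(A') = 1 - P(A) = 1 - 20/41 = 21/41

21/41


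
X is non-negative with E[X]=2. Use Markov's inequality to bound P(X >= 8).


Markov: P(X >= a) <= E[X]/a
P(X >= 8) <= 2/8 = 1/4

1/4


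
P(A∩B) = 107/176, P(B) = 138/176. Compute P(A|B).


P(A|B) = P(A∩B)/P(B) = (107/176)/(138/176) = 107/138

107/138


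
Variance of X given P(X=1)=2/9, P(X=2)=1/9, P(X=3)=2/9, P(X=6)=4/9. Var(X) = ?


E[X] = 34/9, E[X^2] = 56/3
Var(X) = E[X^2] - (E[X])^2 = 56/3 - (34/9)^2 = 356/81

356/81


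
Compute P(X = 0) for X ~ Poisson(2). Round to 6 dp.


P(X=0) = e^(-2) * 2^0 / 0!
≈ 0.1353352832 * 1 / 1
≈ 0.135335

0.135335


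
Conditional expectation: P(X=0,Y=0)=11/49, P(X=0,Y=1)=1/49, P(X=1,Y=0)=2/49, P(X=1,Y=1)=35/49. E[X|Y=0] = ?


P(Y=0) = 13/49
E[X|Y=0] = (0*11 + 1*2)/13 = 2/13

2/13


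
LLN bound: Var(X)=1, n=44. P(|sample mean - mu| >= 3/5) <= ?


Var(Xbar) = Var(X)/n = 1/44
Chebyshev: P(|Xbar-mu| >= 3/5) <= Var(Xbar)/(3/5)^2 = (1/44)/(9/25) = 25/396

25/396


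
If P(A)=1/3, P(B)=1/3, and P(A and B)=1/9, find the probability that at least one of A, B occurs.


P(A∪B) = P(A) + P(B) - P(A∩B)
= 1/3 + 1/3 - 1/9 = 5/9

5/9


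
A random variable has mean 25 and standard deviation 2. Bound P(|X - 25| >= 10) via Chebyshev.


k = 10/2 = 5
Chebyshev: P(|X-mu| >= k*sigma) <= 1/k^2 = 1/5^2 = 1/25

1/25


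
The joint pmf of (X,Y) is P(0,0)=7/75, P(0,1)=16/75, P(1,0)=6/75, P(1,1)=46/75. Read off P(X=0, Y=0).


Read from table: P(X=0, Y=0) = 7/75

7/75


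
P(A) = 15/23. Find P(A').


P(A') = 1 - P(A) = 1 - 15/23 = 8/23

8/23


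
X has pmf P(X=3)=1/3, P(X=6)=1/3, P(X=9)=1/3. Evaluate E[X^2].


E[X^2] = sum(x^2 * P(x))
= 9*1/3 + 36*1/3 + 81*1/3
= 42

42


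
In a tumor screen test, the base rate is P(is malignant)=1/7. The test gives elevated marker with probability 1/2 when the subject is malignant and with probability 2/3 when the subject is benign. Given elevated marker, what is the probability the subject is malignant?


P(A) = P(A|B)P(B) + P(A|B')P(B') = 1/2*1/7 + 2/3*6/7 = 9/14
P(B|A) = P(A|B)P(B)/P(A) = (1/14)/(9/14) = 1/9

1/9


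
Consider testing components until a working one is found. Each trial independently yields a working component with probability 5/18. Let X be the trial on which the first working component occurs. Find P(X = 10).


P(X=10) = (1-p)^9 * p = (13/18)^9 * 5/18
= 10604499373/198359290368 * 5/18 = 53022496865/3570467226624

53022496865/3570467226624


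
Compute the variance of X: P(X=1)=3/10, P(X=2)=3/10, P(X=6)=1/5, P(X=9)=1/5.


E[X] = 39/10, E[X^2] = 249/10
Var(X) = E[X^2] - (E[X])^2 = 249/10 - (39/10)^2 = 969/100

969/100


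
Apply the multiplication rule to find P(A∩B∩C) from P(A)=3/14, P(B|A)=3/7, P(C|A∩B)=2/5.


P(A∩B∩C) = P(A) * P(B|A) * P(C|A∩B)
= 3/14 * 3/7 * 2/5
= 9/98 * 2/5 = 9/245

9/245


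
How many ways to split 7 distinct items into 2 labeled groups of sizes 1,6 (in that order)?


7! = 5040
Denominator: 1!=1 * 6!=720
Coefficient = 5040 / 720 = 7

7


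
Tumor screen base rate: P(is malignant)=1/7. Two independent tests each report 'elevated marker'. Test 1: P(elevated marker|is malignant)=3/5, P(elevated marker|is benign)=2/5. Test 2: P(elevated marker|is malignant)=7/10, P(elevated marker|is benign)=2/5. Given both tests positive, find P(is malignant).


After test 1: P(+) = 3/5*1/7 + 2/5*6/7 = 3/7
P(B|+) = (3/35)/(3/7) = 1/5
After test 2 (use post1 as new prior): P(+) = 7/10*1/5 + 2/5*4/5 = 23/50
P(B|+,+) = (7/50)/(23/50) = 7/23

7/23


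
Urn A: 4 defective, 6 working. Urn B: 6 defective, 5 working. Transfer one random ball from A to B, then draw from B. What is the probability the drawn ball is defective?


P(transfer defective) = 4/10 = 2/5; P(transfer working) = 3/5
If defective transferred: Urn II has 7 defective of 12, so P(defective|defective moved) = 7/12
If working transferred: Urn II has 6 defective of 12, so P(defective|working moved) = 1/2
By total probability: P(defective) = 2/5*7/12 + 3/5*1/2 = 8/15

8/15


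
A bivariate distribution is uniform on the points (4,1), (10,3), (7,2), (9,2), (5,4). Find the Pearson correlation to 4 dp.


Cov(X,Y) = 0.4000, Var(X) = 5.2000, Var(Y) = 1.0400
rho = Cov/(sqrt(VarX)*sqrt(VarY)) = 0.1720

0.1720


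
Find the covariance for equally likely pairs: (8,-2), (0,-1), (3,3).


E[X]=11/3, E[Y]=0, E[XY]=-7/3
Cov(X,Y) = E[XY] - E[X]E[Y] = -7/3 - 11/3*0 = -7/3

-7/3


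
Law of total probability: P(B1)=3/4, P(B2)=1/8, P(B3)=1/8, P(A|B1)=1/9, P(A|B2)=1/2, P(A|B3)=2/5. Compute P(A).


P(A) = P(A|B1)P(B1) + P(A|B2)P(B2) + P(A|B3)P(B3)
= 1/9*3/4 + 1/2*1/8 + 2/5*1/8
= 1/12 + 1/16 + 1/20 = 47/240

47/240


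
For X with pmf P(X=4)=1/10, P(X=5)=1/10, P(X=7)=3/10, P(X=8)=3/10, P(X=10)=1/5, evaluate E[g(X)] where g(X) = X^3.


E[X^3] = sum(g(x)*P(x))
= 64*1/10 + 125*1/10 + 343*3/10 + 512*3/10 + 1000*1/5
= 2377/5

2377/5


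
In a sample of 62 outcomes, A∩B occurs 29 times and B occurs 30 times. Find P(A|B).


P(A|B) = P(A∩B)/P(B) = (29/62)/(30/62) = 29/30

29/30


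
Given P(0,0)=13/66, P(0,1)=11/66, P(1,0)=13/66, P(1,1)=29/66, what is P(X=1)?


P(X=1) = P(1,0)+P(1,1) = 13/66 + 29/66 = 42/66 = 7/11

7/11


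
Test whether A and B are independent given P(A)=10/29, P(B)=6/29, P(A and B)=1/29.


P(A)*P(B) = 10/29*6/29 = 60/841
P(A∩B) = 1/29 != 60/841, so not independent

No, A and B are not independent


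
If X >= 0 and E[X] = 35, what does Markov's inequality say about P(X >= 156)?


Markov: P(X >= a) <= E[X]/a
P(X >= 156) <= 35/156

35/156


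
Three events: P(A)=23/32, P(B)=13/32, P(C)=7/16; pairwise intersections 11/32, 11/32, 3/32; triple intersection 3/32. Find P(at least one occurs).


P(A∪B∪C) = P(A)+P(B)+P(C) - P(AB)-P(AC)-P(BC) + P(ABC)
= 23/32+13/32+7/16 - 11/32-11/32-3/32 + 3/32
= 7/8

7/8


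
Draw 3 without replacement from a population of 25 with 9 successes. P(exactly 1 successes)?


P(X=1) = C(9,1)*C(16,2) / C(25,3)
= 9*120 / 2300
= 1080/2300 = 54/115

54/115


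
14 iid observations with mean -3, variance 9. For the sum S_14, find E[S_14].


E[S_n] = n*E[X_1] = 14*-3 = -42

-42


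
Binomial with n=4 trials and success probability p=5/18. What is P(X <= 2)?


P(X<=2) = P(X=0) + P(X=1) + P(X=2)
= 28561/104976 + 10985/26244 + 4225/17496
= 32617/34992

32617/34992


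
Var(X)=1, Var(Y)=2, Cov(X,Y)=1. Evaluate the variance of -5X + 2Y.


Var(-5X + 2Y) = (-5)^2*Var(X) + 2^2*Var(Y) + 2*(-5)*2*Cov(X,Y)
= 25*1 + 4*2 - 20*1
= 25 + 8 - 20 = 13

13


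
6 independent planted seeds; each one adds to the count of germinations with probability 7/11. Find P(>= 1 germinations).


P(at least one) = 1 - P(none)
P(none) = (1 - 7/11)^6 = (4/11)^6 = 4096/1771561
P(at least one) = 1 - 4096/1771561 = 1767465/1771561

1767465/1771561


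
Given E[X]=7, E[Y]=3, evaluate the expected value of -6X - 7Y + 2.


E[-6X - 7Y + 2] = -6*E[X] - 7*E[Y] + 2
= (-6)*(7) + (-7)*(3) + (2)
= -42 - 21 + 2 = -61

-61


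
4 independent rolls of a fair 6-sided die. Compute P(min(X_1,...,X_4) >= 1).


P(min >= 1) = P(all X_i >= 1) = (P(X_1 >= 1))^4
= (6/6)^4 = 1^4 = 1

1


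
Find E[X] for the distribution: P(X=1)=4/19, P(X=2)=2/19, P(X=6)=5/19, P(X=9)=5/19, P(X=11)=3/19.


E[X] = sum(x * P(x))
= 1*4/19 + 2*2/19 + 6*5/19 + 9*5/19 + 11*3/19
= 116/19

116/19


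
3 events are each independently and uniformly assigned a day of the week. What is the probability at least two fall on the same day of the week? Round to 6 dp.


P(all different) = prod((7-i)/7 for i=0..2) = 0.612245
P(at least one match) = 1 - 0.612245 = 0.387755

0.387755


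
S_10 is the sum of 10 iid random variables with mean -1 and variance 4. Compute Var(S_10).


By independence, Var(S_n) = n*Var(X_1) = 10*4 = 40

40


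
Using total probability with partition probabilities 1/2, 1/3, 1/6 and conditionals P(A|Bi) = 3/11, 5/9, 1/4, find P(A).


P(A) = P(A|B1)P(B1) + P(A|B2)P(B2) + P(A|B3)P(B3)
= 3/11*1/2 + 5/9*1/3 + 1/4*1/6
= 3/22 + 5/27 + 1/24 = 863/2376

863/2376


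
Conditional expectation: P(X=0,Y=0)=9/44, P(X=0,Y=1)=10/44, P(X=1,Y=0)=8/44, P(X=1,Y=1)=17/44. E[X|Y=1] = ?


P(Y=1) = 27/44
E[X|Y=1] = (0*10 + 1*17)/27 = 17/27

17/27


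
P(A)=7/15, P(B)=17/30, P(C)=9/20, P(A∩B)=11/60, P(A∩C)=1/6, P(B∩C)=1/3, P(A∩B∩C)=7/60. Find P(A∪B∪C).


P(A∪B∪C) = P(A)+P(B)+P(C) - P(AB)-P(AC)-P(BC) + P(ABC)
= 7/15+17/30+9/20 - 11/60-1/6-1/3 + 7/60
= 11/12

11/12


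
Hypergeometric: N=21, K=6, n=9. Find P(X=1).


P(X=1) = C(6,1)*C(15,8) / C(21,9)
= 6*6435 / 293930
= 38610/293930 = 297/2261

297/2261


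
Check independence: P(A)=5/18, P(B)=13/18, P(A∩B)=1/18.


P(A)*P(B) = 5/18*13/18 = 65/324
P(A∩B) = 1/18 != 65/324, so not independent

No, A and B are not independent


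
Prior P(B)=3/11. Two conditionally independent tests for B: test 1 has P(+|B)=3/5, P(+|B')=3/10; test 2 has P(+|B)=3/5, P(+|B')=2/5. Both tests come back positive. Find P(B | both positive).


After test 1: P(+) = 3/5*3/11 + 3/10*8/11 = 21/55
P(B|+) = (9/55)/(21/55) = 3/7
After test 2 (use post1 as new prior): P(+) = 3/5*3/7 + 2/5*4/7 = 17/35
P(B|+,+) = (9/35)/(17/35) = 9/17

9/17


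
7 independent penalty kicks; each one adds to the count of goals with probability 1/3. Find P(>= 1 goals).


P(at least one) = 1 - P(none)
P(none) = (1 - 1/3)^7 = (2/3)^7 = 128/2187
P(at least one) = 1 - 128/2187 = 2059/2187

2059/2187


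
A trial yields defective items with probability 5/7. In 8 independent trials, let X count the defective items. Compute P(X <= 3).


P(X<=3) = P(X=0) + P(X=1) + P(X=2) + P(X=3)
= 256/5764801 + 5120/5764801 + 6400/823543 + 32000/823543
= 39168/823543

39168/823543


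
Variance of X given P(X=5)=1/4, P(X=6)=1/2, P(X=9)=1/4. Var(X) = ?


E[X] = 13/2, E[X^2] = 89/2
Var(X) = E[X^2] - (E[X])^2 = 89/2 - (13/2)^2 = 9/4

9/4


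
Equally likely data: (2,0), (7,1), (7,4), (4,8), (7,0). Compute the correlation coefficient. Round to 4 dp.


Cov(X,Y) = -0.6400, Var(X) = 4.2400, Var(Y) = 9.4400
rho = Cov/(sqrt(VarX)*sqrt(VarY)) = -0.1012

-0.1012


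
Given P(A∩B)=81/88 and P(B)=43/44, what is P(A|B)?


P(A|B) = P(A∩B)/P(B) = (162/176)/(172/176) = 162/172 = 81/86

81/86


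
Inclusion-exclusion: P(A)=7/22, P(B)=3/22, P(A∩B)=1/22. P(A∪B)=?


P(A∪B) = P(A) + P(B) - P(A∩B)
= 7/22 + 3/22 - 1/22 = 9/22

9/22


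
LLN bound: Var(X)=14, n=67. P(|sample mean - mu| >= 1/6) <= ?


Var(Xbar) = Var(X)/n = 14/67
Chebyshev: P(|Xbar-mu| >= 1/6) <= Var(Xbar)/(1/6)^2 = (14/67)/(1/36) = 504/67
Bound exceeds 1, so trivial bound: 1

1


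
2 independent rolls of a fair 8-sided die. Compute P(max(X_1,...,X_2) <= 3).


P(max <= 3) = P(all X_i <= 3) = (P(X_1 <= 3))^2
= (3/8)^2 = 9/64

9/64


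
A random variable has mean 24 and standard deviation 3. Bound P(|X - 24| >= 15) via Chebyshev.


k = 15/3 = 5
Chebyshev: P(|X-mu| >= k*sigma) <= 1/k^2 = 1/5^2 = 1/25

1/25


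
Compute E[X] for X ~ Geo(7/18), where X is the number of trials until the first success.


For geometric (trials until first success), E[X] = 1/p = 1/(7/18) = 18/7

18/7


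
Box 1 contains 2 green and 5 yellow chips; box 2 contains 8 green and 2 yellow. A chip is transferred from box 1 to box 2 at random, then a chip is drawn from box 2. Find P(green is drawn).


P(transfer green) = 2/7; P(transfer yellow) = 5/7
If green transferred: Urn II has 9 green of 11, so P(green|green moved) = 9/11
If yellow transferred: Urn II has 8 green of 11, so P(green|yellow moved) = 8/11
By total probability: P(green) = 2/7*9/11 + 5/7*8/11 = 58/77

58/77


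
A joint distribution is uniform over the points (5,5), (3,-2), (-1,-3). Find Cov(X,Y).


E[X]=7/3, E[Y]=0, E[XY]=22/3
Cov(X,Y) = E[XY] - E[X]E[Y] = 22/3 - 7/3*0 = 22/3

22/3


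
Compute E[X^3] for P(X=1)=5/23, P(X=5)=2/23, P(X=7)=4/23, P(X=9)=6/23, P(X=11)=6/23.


E[X^3] = sum(g(x)*P(x))
= 1*5/23 + 125*2/23 + 343*4/23 + 729*6/23 + 1331*6/23
= 13987/23

13987/23


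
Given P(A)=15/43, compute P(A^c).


P(A') = 1 - P(A) = 1 - 15/43 = 28/43

28/43


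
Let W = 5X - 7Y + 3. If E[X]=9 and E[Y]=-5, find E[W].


E[5X - 7Y + 3] = 5*E[X] - 7*E[Y] + 3
= (5)*(9) + (-7)*(-5) + (3)
= 45 + 35 + 3 = 83

83


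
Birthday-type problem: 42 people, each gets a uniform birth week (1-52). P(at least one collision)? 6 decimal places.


P(all different) = prod((52-i)/52 for i=0..41) = 0.000000
P(at least one match) = 1 - 0.000000 = 1.000000

1.000000


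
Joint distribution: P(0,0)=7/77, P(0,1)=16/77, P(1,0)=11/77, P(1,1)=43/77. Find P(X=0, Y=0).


Read from table: P(X=0, Y=0) = 7/77 = 1/11

1/11


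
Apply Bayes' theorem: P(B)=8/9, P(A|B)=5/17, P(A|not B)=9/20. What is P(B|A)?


P(A) = P(A|B)P(B) + P(A|B')P(B') = 5/17*8/9 + 9/20*1/9 = 953/3060
P(B|A) = P(A|B)P(B)/P(A) = (40/153)/(953/3060) = 800/953

800/953


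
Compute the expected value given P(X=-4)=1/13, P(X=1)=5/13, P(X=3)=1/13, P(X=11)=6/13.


E[X] = sum(x * P(x))
= -4*1/13 + 1*5/13 + 3*1/13 + 11*6/13
= 70/13

70/13


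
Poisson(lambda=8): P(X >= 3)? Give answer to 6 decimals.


P(X>=3) = 1 - P(X<=2) = 1 - (e^(-8)*8^0/0! + e^(-8)*8^1/1! + e^(-8)*8^2/2!)
≈ 1 - (0.0003354626 + 0.0026837010 + 0.0107348041)
= 1 - 0.0137539677 = 0.9862460323
≈ 0.986246

0.986246


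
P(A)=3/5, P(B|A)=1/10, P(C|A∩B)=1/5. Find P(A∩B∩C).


P(A∩B∩C) = P(A) * P(B|A) * P(C|A∩B)
= 3/5 * 1/10 * 1/5
= 3/50 * 1/5 = 3/250

3/250


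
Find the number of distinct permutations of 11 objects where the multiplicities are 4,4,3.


11! = 39916800
Denominator: 4!=24 * 4!=24 * 3!=6
Coefficient = 39916800 / 3456 = 11550

11550


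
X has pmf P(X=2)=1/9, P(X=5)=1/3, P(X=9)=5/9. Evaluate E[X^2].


E[X^2] = sum(x^2 * P(x))
= 4*1/9 + 25*1/3 + 81*5/9
= 484/9

484/9


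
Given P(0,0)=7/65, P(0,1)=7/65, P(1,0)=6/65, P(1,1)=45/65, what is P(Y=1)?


P(Y=1) = P(0,1)+P(1,1) = 7/65 + 45/65 = 52/65 = 4/5

4/5


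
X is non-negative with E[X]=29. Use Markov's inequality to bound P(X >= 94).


Markov: P(X >= a) <= E[X]/a
P(X >= 94) <= 29/94

29/94


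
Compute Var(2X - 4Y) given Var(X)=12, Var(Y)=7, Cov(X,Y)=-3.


Var(2X - 4Y) = 2^2*Var(X) + (-4)^2*Var(Y) + 2*2*(-4)*Cov(X,Y)
= 4*12 + 16*7 - 16*(-3)
= 48 + 112 + 48 = 208

208


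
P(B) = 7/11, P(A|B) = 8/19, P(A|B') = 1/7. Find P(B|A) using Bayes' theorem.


P(A) = P(A|B)P(B) + P(A|B')P(B') = 8/19*7/11 + 1/7*4/11 = 468/1463
P(B|A) = P(A|B)P(B)/P(A) = (56/209)/(468/1463) = 98/117

98/117


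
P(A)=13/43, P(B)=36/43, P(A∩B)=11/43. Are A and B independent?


P(A)*P(B) = 13/43*36/43 = 468/1849
P(A∩B) = 11/43 != 468/1849, so not independent

No, A and B are not independent


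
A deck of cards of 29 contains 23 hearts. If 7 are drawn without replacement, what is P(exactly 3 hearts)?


P(X=3) = C(23,3)*C(6,4) / C(29,7)
= 1771*15 / 1560780
= 26565/1560780 = 77/4524

77/4524


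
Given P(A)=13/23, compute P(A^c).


P(A') = 1 - P(A) = 1 - 13/23 = 10/23

10/23


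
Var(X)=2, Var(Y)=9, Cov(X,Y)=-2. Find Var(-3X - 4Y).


Var(-3X - 4Y) = (-3)^2*Var(X) + (-4)^2*Var(Y) + 2*(-3)*(-4)*Cov(X,Y)
= 9*2 + 16*9 + 24*(-2)
= 18 + 144 - 48 = 114

114


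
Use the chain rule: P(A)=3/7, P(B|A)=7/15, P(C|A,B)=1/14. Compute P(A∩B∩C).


P(A∩B∩C) = P(A) * P(B|A) * P(C|A∩B)
= 3/7 * 7/15 * 1/14
= 1/5 * 1/14 = 1/70

1/70


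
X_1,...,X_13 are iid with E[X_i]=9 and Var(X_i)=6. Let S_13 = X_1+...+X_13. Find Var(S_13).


By independence, Var(S_n) = n*Var(X_1) = 13*6 = 78

78


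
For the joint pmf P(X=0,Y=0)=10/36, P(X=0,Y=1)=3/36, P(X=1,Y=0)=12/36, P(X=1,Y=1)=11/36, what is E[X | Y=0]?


P(Y=0) = 22/36
E[X|Y=0] = (0*10 + 1*12)/22 = 12/22 = 6/11

6/11


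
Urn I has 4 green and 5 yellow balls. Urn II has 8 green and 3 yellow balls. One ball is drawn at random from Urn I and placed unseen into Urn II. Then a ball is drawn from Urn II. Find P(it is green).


P(transfer green) = 4/9; P(transfer yellow) = 5/9
If green transferred: Urn II has 9 green of 12, so P(green|green moved) = 3/4
If yellow transferred: Urn II has 8 green of 12, so P(green|yellow moved) = 2/3
By total probability: P(green) = 4/9*3/4 + 5/9*2/3 = 19/27

19/27


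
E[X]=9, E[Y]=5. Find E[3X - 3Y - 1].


E[3X - 3Y - 1] = 3*E[X] - 3*E[Y] - 1
= (3)*(9) + (-3)*(5) + (-1)
= 27 - 15 - 1 = 11

11


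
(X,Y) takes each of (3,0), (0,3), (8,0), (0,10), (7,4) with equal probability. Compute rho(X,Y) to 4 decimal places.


Cov(X,Y) = -6.6400, Var(X) = 11.4400, Var(Y) = 13.4400
rho = Cov/(sqrt(VarX)*sqrt(VarY)) = -0.5355

-0.5355


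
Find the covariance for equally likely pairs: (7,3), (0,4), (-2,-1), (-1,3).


E[X]=1, E[Y]=9/4, E[XY]=5
Cov(X,Y) = E[XY] - E[X]E[Y] = 5 - 1*9/4 = 11/4

11/4


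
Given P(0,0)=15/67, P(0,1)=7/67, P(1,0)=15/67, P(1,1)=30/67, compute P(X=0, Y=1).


Read from table: P(X=0, Y=1) = 7/67

7/67


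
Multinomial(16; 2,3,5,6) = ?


16! = 20922789888000
Denominator: 2!=2 * 3!=6 * 5!=120 * 6!=720
Coefficient = 20922789888000 / 1036800 = 20180160

20180160


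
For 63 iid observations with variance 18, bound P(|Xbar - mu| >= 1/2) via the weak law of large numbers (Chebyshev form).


Var(Xbar) = Var(X)/n = 18/63
Chebyshev: P(|Xbar-mu| >= 1/2) <= Var(Xbar)/(1/2)^2 = (2/7)/(1/4) = 8/7
Bound exceeds 1, so trivial bound: 1

1


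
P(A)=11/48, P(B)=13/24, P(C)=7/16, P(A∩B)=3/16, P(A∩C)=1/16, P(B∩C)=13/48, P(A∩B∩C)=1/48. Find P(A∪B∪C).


P(A∪B∪C) = P(A)+P(B)+P(C) - P(AB)-P(AC)-P(BC) + P(ABC)
= 11/48+13/24+7/16 - 3/16-1/16-13/48 + 1/48
= 17/24

17/24


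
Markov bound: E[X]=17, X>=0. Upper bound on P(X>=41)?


Markov: P(X >= a) <= E[X]/a
P(X >= 41) <= 17/41

17/41


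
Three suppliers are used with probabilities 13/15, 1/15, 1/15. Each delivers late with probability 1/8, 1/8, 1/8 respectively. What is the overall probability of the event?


P(A) = P(A|B1)P(B1) + P(A|B2)P(B2) + P(A|B3)P(B3)
= 1/8*13/15 + 1/8*1/15 + 1/8*1/15
= 13/120 + 1/120 + 1/120 = 1/8

1/8


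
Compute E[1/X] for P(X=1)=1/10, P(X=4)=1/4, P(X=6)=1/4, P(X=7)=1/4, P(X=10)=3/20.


E[1/X] = sum(g(x)*P(x))
= 1*1/10 + 1/4*1/4 + 1/6*1/4 + 1/7*1/4 + 1/10*3/20
= 2141/8400

2141/8400


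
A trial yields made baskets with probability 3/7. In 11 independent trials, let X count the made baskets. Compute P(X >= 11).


P(X>=11) = P(X=11)
= 177147/1977326743
= 177147/1977326743

177147/1977326743
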